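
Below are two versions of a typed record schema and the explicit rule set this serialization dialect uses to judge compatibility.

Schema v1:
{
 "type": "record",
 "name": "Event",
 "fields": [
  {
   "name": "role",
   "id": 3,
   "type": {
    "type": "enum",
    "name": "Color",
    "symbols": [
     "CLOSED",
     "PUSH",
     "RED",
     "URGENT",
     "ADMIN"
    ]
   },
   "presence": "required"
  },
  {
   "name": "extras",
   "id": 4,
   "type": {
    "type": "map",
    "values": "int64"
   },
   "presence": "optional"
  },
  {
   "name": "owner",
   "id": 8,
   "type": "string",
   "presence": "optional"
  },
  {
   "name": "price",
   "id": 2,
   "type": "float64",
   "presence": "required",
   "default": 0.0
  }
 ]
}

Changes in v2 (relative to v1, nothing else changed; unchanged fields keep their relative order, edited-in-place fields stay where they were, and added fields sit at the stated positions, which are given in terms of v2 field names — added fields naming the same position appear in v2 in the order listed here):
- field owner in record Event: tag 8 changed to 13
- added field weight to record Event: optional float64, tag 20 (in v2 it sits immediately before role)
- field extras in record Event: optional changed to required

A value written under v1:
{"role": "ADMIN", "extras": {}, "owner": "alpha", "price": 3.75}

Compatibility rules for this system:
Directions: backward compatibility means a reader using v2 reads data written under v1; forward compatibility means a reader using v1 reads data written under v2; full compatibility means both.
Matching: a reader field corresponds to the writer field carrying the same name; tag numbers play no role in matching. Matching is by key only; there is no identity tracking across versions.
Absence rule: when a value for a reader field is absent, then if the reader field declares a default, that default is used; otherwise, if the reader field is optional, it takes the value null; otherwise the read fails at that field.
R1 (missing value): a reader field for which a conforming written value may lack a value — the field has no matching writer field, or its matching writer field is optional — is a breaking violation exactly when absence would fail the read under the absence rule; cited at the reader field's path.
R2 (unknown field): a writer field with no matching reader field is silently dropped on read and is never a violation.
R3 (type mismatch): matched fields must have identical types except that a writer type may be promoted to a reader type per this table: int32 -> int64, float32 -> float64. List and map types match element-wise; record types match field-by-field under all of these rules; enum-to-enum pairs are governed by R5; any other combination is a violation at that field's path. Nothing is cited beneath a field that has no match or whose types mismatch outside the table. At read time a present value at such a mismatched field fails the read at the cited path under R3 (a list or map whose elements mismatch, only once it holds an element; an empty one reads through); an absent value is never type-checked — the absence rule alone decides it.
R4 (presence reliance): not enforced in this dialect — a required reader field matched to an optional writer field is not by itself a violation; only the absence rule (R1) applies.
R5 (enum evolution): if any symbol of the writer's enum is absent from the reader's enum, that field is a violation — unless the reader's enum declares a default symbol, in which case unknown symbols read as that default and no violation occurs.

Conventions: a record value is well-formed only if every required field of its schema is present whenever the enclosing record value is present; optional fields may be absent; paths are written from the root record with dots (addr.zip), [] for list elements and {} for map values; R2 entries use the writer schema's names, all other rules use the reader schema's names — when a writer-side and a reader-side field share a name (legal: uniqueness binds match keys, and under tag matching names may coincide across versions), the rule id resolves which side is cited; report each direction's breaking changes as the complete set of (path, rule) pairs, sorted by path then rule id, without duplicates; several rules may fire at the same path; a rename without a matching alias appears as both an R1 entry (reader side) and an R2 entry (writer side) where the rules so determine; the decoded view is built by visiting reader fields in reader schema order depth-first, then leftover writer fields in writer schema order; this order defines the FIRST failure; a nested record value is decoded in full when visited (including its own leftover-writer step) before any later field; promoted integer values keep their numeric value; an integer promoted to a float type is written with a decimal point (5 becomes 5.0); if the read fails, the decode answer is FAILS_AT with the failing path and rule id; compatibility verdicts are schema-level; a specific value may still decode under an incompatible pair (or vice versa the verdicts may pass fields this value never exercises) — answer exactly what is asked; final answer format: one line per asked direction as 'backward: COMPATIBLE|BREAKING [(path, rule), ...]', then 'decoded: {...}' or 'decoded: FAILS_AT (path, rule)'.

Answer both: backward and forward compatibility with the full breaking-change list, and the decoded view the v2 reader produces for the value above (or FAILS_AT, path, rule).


backward: BREAKING [(extras, R1)]; forward: COMPATIBLE []; decoded: {"weight": null, "role": "ADMIN", "extras": {}, "owner": "alpha", "price": 3.75}

each type pair in Event: writer, then reader
checking backward for Event: reader v2 against writer v1:
  weight has no writer counterpart
  role <- role (Color -> Color, writer required)
  extras <- extras (map<string, int64> -> map<string, int64>, writer optional)
  owner <- owner (string -> string, writer optional)
  price <- price (float64 -> float64, writer required)
  breaking: (extras, R1)
  backward on Event therefore BREAKING (1)
checking forward for Event: reader v1 against writer v2:
  role <- role (Color -> Color, writer required)
  extras <- extras (map<string, int64> -> map<string, int64>, writer required)
  owner <- owner (string -> string, writer optional)
  price <- price (float64 -> float64, writer required)
  weight (writer side), unknown to reader
  nothing fires on Event: forward is COMPATIBLE
migrating the Event value to v2:
  weight := null (absent, optional -> null)
  role := "ADMIN"
  extras := {}
  owner := "alpha"
  price := 3.75
  => decoded: {"weight": null, "role": "ADMIN", "extras": {}, "owner": "alpha", "price": 3.75}


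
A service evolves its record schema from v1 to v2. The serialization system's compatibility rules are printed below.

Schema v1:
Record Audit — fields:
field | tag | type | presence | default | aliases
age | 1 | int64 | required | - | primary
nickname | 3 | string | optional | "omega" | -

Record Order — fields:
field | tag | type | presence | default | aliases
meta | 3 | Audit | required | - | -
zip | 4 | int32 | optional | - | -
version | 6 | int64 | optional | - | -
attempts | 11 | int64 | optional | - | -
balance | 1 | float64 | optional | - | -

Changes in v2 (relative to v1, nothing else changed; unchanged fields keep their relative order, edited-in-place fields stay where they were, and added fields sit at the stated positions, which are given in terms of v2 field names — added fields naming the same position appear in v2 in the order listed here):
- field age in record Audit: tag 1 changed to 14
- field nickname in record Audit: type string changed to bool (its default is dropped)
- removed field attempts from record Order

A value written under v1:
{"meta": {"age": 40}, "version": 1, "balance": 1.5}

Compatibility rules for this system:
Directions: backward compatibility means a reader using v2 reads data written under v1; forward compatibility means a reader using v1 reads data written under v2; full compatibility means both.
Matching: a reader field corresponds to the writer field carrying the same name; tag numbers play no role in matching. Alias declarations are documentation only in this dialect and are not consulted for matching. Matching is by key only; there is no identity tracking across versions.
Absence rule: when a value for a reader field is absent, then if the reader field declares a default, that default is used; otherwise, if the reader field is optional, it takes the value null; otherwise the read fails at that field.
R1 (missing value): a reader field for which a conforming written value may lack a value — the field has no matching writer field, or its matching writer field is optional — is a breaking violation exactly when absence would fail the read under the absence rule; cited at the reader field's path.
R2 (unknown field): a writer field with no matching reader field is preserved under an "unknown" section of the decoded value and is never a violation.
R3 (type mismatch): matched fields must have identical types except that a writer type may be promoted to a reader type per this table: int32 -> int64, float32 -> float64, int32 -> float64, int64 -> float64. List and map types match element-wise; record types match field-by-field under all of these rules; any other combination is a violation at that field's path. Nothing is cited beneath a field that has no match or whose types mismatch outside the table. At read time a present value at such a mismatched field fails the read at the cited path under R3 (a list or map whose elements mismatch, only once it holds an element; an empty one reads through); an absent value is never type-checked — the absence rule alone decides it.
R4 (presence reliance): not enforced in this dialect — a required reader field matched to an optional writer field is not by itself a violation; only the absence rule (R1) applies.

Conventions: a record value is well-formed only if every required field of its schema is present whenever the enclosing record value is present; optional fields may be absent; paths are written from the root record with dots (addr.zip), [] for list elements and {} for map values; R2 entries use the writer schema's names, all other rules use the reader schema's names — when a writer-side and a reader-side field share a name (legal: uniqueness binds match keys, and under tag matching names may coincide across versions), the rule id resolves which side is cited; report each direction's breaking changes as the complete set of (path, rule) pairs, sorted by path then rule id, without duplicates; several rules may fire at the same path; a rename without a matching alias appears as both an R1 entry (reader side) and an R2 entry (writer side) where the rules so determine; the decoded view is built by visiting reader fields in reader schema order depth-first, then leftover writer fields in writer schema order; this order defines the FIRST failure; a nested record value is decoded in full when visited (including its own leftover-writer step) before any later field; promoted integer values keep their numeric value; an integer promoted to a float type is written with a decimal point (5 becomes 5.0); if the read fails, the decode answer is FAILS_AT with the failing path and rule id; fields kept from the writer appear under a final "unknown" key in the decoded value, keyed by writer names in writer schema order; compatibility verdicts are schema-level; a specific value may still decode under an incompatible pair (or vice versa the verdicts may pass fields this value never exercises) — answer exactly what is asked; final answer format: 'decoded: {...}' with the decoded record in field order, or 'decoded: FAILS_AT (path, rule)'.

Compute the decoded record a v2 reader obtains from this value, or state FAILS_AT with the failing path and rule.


decoded: {"meta": {"age": 40, "nickname": null}, "zip": null, "version": 1, "balance": 1.5}

in Order below, arrows point writer -> reader
decoding the Order value with the v2 reader:
  meta.age := 40
  meta.nickname := null (not supplied -> null)
  zip := null (not supplied -> null)
  version := 1
  balance := 1.5
  => decoded: {"meta": {"age": 40, "nickname": null}, "zip": null, "version": 1, "balance": 1.5}
diffs on Order not affecting the asked answer:
  field age in record Audit: tag 1 changed to 14 -> triggers nothing under the printed rules; the Order answer is the same either way


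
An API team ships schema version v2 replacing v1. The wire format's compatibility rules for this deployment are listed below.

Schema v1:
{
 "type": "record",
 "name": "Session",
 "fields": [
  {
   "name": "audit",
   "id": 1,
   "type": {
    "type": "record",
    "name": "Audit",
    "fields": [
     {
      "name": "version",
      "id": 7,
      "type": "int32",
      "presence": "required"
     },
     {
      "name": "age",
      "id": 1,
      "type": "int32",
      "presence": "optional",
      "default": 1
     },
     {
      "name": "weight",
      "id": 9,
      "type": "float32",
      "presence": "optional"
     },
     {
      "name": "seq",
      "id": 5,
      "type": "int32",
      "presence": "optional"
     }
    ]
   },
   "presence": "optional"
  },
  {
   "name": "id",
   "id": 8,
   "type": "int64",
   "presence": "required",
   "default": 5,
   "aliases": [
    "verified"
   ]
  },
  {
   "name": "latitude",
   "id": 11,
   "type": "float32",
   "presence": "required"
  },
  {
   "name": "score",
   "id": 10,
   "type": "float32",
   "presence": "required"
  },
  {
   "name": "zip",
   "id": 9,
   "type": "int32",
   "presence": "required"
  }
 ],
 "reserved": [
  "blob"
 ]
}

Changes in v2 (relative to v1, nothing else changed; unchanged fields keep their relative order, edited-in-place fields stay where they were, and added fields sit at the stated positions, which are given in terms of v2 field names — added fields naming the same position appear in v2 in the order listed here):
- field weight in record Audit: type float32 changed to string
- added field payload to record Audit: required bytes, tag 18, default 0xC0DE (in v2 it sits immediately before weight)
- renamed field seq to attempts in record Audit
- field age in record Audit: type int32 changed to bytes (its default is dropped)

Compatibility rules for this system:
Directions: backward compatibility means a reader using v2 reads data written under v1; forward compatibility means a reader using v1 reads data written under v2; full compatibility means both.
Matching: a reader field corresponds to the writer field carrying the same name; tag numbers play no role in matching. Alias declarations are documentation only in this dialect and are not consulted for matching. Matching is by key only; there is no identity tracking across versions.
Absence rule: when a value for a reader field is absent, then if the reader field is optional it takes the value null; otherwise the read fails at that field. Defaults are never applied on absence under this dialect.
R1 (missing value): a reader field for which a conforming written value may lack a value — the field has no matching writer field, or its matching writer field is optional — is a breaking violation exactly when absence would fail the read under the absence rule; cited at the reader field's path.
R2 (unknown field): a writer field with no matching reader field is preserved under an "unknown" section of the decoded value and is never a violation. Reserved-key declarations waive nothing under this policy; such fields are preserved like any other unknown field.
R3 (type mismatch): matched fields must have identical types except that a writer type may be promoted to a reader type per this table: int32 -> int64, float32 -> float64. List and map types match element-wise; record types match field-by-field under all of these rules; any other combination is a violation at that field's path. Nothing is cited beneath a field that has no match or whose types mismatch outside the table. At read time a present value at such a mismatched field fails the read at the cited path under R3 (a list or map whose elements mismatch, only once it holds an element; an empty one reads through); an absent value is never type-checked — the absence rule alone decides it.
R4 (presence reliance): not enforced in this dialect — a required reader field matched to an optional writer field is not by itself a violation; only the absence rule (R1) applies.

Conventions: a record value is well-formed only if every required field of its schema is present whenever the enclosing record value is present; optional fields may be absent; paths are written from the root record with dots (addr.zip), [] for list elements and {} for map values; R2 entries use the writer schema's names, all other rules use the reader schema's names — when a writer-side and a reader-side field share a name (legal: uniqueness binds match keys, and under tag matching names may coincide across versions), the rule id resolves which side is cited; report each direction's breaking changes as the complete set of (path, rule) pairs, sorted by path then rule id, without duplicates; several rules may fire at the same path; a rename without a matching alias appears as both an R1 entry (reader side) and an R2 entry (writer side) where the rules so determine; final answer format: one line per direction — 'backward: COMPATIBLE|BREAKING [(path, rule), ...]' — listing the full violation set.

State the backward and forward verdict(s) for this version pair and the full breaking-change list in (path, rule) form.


each type pair in Session: writer, then reader
backward pass over Session, reader schema v2, writer schema v1:
  Audit -> Audit, writer optional: audit aligns to audit
  int64 -> int64, writer required: id aligns to id
  float32 -> float32, writer required: latitude aligns to latitude
  float32 -> float32, writer required: score aligns to score
  int32 -> int32, writer required: zip aligns to zip
  int32 -> int32, writer required: audit.version aligns to audit.version
  int32 -> bytes, writer optional: audit.age aligns to audit.age
  audit.payload has no writer counterpart
  float32 -> string, writer optional: audit.weight aligns to audit.weight
  audit.attempts has no writer counterpart
  audit.seq (writer side), unknown to reader
  R3 fires at audit.age
  R1 fires at audit.payload
  R3 fires at audit.weight
  => 3 violation(s): backward is BREAKING for Session
forward pass over Session, reader schema v1, writer schema v2:
  Audit -> Audit, writer optional: audit aligns to audit
  int64 -> int64, writer required: id aligns to id
  float32 -> float32, writer required: latitude aligns to latitude
  float32 -> float32, writer required: score aligns to score
  int32 -> int32, writer required: zip aligns to zip
  int32 -> int32, writer required: audit.version aligns to audit.version
  bytes -> int32, writer optional: audit.age aligns to audit.age
  string -> float32, writer optional: audit.weight aligns to audit.weight
  audit.seq has no writer counterpart
  audit.payload (writer side), unknown to reader
  audit.attempts (writer side), unknown to reader
  R3 fires at audit.age
  R3 fires at audit.weight
  => 2 violation(s): forward is BREAKING for Session

backward: BREAKING [(audit.age, R3), (audit.payload, R1), (audit.weight, R3)]; forward: BREAKING [(audit.age, R3), (audit.weight, R3)]


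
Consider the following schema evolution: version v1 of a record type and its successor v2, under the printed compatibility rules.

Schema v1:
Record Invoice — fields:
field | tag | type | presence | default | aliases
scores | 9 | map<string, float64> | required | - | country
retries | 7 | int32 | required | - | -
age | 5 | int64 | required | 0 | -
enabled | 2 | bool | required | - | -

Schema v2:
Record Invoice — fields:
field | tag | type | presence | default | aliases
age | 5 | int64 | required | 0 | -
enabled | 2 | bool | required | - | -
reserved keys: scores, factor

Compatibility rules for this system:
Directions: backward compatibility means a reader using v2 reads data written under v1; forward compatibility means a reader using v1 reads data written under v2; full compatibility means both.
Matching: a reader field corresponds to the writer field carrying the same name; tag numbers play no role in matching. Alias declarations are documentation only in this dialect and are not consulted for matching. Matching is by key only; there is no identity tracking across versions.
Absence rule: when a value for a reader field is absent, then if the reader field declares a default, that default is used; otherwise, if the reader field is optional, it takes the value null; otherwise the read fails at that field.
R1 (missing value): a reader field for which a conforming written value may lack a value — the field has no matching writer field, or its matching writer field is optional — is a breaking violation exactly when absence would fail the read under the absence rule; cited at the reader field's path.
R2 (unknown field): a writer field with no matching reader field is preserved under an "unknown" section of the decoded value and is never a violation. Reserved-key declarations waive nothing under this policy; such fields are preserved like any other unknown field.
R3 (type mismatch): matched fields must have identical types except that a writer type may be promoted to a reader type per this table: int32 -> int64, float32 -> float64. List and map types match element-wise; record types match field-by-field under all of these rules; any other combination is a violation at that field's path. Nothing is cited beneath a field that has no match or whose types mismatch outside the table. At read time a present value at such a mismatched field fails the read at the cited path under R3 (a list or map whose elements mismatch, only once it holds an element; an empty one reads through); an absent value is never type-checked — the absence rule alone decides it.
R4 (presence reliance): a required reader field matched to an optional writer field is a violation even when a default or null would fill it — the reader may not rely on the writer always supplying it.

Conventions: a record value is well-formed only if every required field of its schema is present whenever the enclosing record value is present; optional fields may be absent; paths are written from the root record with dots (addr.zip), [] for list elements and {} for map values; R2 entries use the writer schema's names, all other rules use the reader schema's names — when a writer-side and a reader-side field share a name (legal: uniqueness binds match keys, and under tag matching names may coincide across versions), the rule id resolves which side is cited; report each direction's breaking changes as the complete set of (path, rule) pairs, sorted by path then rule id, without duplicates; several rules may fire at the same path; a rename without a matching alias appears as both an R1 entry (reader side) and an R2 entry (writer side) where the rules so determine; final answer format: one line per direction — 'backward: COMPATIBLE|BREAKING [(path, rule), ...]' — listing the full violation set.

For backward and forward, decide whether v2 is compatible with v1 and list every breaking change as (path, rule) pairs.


backward: COMPATIBLE []; forward: BREAKING [(retries, R1), (scores, R1)]

the writer's type comes first in each Invoice pair
checking backward for Invoice: reader v2 against writer v1:
  age: int64 -> int64, writer required; from age
  enabled: bool -> bool, writer required; from enabled
  writer scores: unknown to reader
  writer retries: unknown to reader
  => backward verdict for Invoice: COMPATIBLE, no violations
checking forward for Invoice: reader v1 against writer v2:
  scores has no writer counterpart
  retries has no writer counterpart
  age: int64 -> int64, writer required; from age
  enabled: bool -> bool, writer required; from enabled
  breaking: (retries, R1)
  breaking: (scores, R1)
  => forward: BREAKING (2)


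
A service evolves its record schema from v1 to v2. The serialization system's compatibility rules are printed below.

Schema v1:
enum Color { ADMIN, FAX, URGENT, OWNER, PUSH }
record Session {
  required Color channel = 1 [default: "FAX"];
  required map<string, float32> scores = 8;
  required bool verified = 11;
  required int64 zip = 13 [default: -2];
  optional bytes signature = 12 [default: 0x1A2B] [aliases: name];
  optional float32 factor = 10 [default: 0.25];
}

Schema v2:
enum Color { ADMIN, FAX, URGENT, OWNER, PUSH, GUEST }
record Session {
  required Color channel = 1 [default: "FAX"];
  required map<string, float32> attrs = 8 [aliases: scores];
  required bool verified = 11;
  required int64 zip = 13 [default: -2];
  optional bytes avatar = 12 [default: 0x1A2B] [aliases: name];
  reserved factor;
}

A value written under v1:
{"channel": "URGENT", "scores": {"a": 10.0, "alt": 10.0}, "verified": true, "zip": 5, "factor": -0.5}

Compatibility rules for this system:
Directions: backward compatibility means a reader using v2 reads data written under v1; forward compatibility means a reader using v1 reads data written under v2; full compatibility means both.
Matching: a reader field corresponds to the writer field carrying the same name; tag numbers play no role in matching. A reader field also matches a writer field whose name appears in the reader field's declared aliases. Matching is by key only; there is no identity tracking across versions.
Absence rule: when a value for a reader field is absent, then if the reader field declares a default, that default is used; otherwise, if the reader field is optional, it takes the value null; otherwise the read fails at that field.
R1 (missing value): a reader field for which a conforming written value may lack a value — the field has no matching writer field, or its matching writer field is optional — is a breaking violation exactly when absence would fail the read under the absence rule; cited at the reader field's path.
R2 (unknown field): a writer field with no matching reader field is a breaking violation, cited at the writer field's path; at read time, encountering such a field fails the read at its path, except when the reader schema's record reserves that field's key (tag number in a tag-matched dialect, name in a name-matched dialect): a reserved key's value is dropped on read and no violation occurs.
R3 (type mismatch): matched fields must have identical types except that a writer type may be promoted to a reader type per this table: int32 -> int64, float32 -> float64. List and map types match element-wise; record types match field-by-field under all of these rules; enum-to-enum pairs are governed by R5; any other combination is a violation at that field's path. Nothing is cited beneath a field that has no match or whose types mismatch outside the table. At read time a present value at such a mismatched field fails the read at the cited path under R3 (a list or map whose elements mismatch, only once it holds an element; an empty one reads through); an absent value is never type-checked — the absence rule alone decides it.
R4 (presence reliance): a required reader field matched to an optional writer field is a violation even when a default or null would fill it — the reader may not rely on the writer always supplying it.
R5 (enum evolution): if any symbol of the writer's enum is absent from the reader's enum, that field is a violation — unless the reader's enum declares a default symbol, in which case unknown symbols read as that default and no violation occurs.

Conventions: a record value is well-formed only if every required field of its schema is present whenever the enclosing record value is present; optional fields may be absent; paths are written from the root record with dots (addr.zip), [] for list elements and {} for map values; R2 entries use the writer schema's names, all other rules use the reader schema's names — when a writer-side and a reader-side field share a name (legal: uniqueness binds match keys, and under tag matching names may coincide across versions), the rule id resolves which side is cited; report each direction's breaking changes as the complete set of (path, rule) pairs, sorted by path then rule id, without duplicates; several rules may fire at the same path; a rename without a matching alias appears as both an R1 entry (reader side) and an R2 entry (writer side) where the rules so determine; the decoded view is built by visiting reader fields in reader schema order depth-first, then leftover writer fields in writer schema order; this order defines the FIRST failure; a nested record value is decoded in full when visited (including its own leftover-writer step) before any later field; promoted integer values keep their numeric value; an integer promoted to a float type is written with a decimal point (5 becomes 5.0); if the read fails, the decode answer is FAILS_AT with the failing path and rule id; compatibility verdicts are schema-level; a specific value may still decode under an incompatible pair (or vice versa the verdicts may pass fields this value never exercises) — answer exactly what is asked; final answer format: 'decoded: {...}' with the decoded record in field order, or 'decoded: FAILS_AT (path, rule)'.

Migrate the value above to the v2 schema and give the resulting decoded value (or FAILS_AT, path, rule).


arrows below run writer -> reader for Session
decode walk for Session under reader schema v2:
  channel := "URGENT"
  attrs := {"a": 10.0, "alt": 10.0} (from writer scores)
  verified := true
  zip := 5
  avatar := 0x1A2B (missing; default applied)
  writer factor: reserved -> dropped
  => decoded: {"channel": "URGENT", "attrs": {"a": 10.0, "alt": 10.0}, "verified": true, "zip": 5, "avatar": 0x1A2B}
ruling out the remaining Session differences:
  enum Color (field channel in record Session): symbol GUEST added -> changes Session's schema-level verdicts only — the decode of this value is the same

decoded: {"channel": "URGENT", "attrs": {"a": 10.0, "alt": 10.0}, "verified": true, "zip": 5, "avatar": 0x1A2B}


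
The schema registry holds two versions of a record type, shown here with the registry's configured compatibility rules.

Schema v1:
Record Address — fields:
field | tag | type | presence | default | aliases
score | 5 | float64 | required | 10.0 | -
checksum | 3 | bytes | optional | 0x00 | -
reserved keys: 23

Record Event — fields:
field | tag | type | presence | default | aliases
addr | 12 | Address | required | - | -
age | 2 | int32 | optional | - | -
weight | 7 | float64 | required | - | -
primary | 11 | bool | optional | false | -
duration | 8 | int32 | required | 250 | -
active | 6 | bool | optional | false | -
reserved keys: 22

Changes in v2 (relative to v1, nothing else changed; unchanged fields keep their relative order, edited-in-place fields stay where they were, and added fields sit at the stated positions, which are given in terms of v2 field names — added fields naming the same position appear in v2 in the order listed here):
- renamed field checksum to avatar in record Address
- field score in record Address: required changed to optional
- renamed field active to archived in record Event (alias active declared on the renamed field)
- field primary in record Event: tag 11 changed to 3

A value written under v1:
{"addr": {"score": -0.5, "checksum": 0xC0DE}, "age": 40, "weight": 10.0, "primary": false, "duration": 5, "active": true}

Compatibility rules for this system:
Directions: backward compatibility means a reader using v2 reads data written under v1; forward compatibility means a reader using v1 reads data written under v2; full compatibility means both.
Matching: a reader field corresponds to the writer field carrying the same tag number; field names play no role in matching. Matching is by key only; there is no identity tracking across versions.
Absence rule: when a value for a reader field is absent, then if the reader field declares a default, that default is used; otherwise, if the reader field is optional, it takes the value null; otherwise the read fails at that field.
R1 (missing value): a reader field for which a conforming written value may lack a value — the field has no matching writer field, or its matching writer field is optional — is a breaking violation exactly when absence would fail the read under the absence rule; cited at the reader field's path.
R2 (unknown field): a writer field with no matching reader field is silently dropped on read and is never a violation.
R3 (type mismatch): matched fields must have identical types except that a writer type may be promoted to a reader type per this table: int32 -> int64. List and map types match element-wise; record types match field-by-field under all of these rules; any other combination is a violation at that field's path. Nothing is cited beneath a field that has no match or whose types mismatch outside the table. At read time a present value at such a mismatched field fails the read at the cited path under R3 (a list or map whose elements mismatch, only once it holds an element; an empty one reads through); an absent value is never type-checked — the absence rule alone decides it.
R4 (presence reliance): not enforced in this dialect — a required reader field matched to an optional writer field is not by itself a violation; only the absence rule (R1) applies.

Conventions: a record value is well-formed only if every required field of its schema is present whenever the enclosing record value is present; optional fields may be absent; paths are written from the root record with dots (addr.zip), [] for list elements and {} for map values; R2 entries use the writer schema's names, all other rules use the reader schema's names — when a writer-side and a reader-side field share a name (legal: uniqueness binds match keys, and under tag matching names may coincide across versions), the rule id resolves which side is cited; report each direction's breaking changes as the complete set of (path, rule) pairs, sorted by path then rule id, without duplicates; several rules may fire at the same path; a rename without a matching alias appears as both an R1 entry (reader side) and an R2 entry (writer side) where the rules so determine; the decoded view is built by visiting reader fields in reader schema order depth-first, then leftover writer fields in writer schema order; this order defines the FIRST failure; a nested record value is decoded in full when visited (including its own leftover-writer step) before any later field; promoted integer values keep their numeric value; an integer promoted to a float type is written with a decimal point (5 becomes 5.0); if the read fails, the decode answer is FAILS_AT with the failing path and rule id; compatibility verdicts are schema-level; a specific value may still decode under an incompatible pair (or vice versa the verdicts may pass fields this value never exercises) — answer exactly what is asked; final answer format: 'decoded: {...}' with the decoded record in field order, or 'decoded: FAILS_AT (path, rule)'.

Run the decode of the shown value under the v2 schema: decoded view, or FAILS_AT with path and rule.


each type pair in Event: writer, then reader
decode walk for Event under reader schema v2:
  addr.score := -0.5
  addr.avatar := 0xC0DE (from writer checksum)
  age := 40
  weight := 10.0
  primary := false (absent -> default)
  duration := 5
  archived := true (from writer active)
  writer primary: unknown -> dropped
  => decoded: {"addr": {"score": -0.5, "avatar": 0xC0DE}, "age": 40, "weight": 10.0, "primary": false, "duration": 5, "archived": true}
the other Event changes do not affect what is asked:
  field score in record Address: required changed to optional -> fires no rule on Event under this dialect and leaves the result unchanged
  field primary in record Event: tag 11 changed to 3 -> fires no rule on Event under this dialect and leaves the result unchanged

decoded: {"addr": {"score": -0.5, "avatar": 0xC0DE}, "age": 40, "weight": 10.0, "primary": false, "duration": 5, "archived": true}


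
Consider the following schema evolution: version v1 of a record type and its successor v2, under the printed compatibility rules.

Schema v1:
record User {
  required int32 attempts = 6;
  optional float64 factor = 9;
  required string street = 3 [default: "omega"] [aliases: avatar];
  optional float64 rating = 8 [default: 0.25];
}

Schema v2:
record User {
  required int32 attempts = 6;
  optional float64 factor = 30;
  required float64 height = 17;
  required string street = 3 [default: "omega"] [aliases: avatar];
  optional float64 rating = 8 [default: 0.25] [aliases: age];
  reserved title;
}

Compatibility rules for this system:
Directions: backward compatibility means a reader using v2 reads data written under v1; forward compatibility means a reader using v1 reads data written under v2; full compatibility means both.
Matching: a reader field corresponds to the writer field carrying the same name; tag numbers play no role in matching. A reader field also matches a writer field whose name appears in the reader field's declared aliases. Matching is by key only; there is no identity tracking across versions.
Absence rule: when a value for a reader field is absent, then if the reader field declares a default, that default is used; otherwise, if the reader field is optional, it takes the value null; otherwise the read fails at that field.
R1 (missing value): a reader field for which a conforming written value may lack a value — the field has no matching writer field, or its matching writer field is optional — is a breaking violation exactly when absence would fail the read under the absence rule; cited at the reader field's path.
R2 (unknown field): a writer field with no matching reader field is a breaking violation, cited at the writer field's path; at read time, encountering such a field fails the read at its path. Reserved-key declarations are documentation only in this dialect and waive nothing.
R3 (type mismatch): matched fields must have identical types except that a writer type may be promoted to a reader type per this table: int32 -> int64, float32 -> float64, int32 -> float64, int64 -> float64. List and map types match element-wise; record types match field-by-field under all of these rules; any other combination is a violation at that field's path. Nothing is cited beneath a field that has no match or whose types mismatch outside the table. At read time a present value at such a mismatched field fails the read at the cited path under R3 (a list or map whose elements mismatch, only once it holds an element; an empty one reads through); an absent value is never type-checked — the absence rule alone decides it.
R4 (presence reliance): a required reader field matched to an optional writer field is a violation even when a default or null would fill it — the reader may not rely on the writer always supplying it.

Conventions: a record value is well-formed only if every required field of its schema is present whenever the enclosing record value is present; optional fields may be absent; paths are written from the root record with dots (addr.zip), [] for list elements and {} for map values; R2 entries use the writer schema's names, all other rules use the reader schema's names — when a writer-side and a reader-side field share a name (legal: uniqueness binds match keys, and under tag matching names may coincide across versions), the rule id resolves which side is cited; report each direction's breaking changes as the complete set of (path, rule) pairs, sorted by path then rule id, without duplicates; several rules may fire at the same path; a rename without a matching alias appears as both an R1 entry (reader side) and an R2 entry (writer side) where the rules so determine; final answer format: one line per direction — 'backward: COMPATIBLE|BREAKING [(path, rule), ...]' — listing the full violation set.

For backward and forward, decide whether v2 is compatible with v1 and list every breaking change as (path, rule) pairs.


backward: BREAKING [(height, R1)]; forward: BREAKING [(height, R2)]

each type pair in User: writer, then reader
backward for User (reader v2, writer v1):
  int32 -> int32, writer required: attempts aligns to attempts
  float64 -> float64, writer optional: factor aligns to factor
  no writer field matches reader height
  string -> string, writer required: street aligns to street
  float64 -> float64, writer optional: rating aligns to rating
  violation R1 at height
  backward on User therefore BREAKING (1)
forward for User (reader v1, writer v2):
  int32 -> int32, writer required: attempts aligns to attempts
  float64 -> float64, writer optional: factor aligns to factor
  string -> string, writer required: street aligns to street
  float64 -> float64, writer optional: rating aligns to rating
  writer height: unknown to reader
  violation R2 at height
  forward on User therefore BREAKING (1)
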